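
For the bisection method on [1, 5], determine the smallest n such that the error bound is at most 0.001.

We need (b-a)/2^n ≤ 0.001
(5 - 1)/2^n ≤ 0.001
4/2^n ≤ 0.001
2^n ≥ 4000
n ≥ log₂(4000) = 11.97
n ≥ 12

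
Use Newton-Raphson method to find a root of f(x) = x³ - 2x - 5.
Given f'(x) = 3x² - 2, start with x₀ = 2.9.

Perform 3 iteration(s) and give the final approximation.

f(x) = x³ - 2x - 5
f'(x) = 3x² - 2
x₀ = 2.9

Newton-Raphson formula: x_{n+1} = x_n - f(x_n)/f'(x_n)

Iteration 1:
  f(2.900000) = 13.589000
  f'(2.900000) = 23.230000
  x_1 = 2.900000 - 13.589000/23.230000 = 2.315024
Iteration 2:
  f(2.315024) = 2.776939
  f'(2.315024) = 14.078004
  x_2 = 2.315024 - 2.776939/14.078004 = 2.117770
Iteration 3:
  f(2.117770) = 0.262551
  f'(2.117770) = 11.454848
  x_3 = 2.117770 - 0.262551/11.454848 = 2.094849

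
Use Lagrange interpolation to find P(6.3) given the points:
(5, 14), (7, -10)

Lagrange interpolation formula:
P(x) = Σ yᵢ × Lᵢ(x)
where Lᵢ(x) = Π_{j≠i} (x - xⱼ)/(xᵢ - xⱼ)

L_0(6.3) = (6.3 - 7)/(5 - 7) = 0.350000
L_1(6.3) = (6.3 - 5)/(7 - 5) = 0.650000

P(6.3) = 14×L_0(6.3) + (-10)×L_1(6.3)
P(6.3) = -1.600000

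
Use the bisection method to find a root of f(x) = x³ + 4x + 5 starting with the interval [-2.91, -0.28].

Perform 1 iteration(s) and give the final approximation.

f(x) = x³ + 4x + 5
Initial interval: [-2.91, -0.28]

Iteration 1:
  c_1 = (-2.910000 + (-0.280000))/2 = -1.595000
  f(c_1) = f(-1.595000) = -5.437720
  f(a) × f(c) ≥ 0, new interval: [-1.595000, -0.280000]

After 1 iteration(s), the approximation is c_1 = -1.595000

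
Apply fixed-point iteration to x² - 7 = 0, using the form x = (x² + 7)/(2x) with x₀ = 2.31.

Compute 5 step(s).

Equation: x² - 7 = 0
Fixed-point form: x = (x² + 7)/(2x)
x₀ = 2.31

x_1 = g(2.310000) = 2.670152
x_2 = g(2.670152) = 2.645863
x_3 = g(2.645863) = 2.645751
x_4 = g(2.645751) = 2.645751
x_5 = g(2.645751) = 2.645751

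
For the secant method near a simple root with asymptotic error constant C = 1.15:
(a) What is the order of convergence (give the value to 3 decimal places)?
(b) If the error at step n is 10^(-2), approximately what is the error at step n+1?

(a) Secant method has superlinear convergence with order φ = (1+√5)/2 ≈ 1.618.
    This means |e_{n+1}| ≈ C|e_n|^1.618.

(b) With |e_n| = 10^(-2) and C = 1.15:
    |e_{n+1}| ≈ 1.15 × (10^(-2))^1.618 = 1.15 × 10^(-3.24)

(a) ≈ 1.618 (golden ratio); (b) |e_{n+1}| ≈ 6.678e-04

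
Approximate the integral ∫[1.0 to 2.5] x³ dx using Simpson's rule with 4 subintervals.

f(x) = x³
a = 1.0, b = 2.5, n = 4
h = (b - a)/n = 0.375000

Simpson's rule: (h/3)[f(x₀) + 4f(x₁) + 2f(x₂) + ... + f(xₙ)]

x_0 = 1.0000, f(x_0) = 1.000000, coefficient = 1
x_1 = 1.3750, f(x_1) = 2.599609, coefficient = 4
x_2 = 1.7500, f(x_2) = 5.359375, coefficient = 2
x_3 = 2.1250, f(x_3) = 9.595703, coefficient = 4
x_4 = 2.5000, f(x_4) = 15.625000, coefficient = 1

I ≈ (0.375000/3) × 76.125000 = 9.515625
Exact value: 9.515625
Error: 0.000000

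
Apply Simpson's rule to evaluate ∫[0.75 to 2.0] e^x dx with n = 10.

f(x) = e^x
a = 0.75, b = 2.0, n = 10
h = (b - a)/n = 0.125000

Simpson's rule: (h/3)[f(x₀) + 4f(x₁) + 2f(x₂) + ... + f(xₙ)]

x_0 = 0.7500, f(x_0) = 2.117000, coefficient = 1
x_1 = 0.8750, f(x_1) = 2.398875, coefficient = 4
x_2 = 1.0000, f(x_2) = 2.718282, coefficient = 2
x_3 = 1.1250, f(x_3) = 3.080217, coefficient = 4
x_4 = 1.2500, f(x_4) = 3.490343, coefficient = 2
x_5 = 1.3750, f(x_5) = 3.955077, coefficient = 4
x_6 = 1.5000, f(x_6) = 4.481689, coefficient = 2
x_7 = 1.6250, f(x_7) = 5.078419, coefficient = 4
x_8 = 1.7500, f(x_8) = 5.754603, coefficient = 2
x_9 = 1.8750, f(x_9) = 6.520819, coefficient = 4
x_10 = 2.0000, f(x_10) = 7.389056, coefficient = 1

I ≈ (0.125000/3) × 126.529517 = 5.272063
Exact value: 5.272056
Error: 0.000007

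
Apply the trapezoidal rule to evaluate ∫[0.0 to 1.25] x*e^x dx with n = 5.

f(x) = x*e^x
a = 0.0, b = 1.25, n = 5
h = (b - a)/n = 0.250000

Trapezoidal rule: (h/2)[f(x₀) + 2f(x₁) + 2f(x₂) + ... + f(xₙ)]

x_0 = 0.0000, f(x_0) = 0.000000, coefficient = 1
x_1 = 0.2500, f(x_1) = 0.321006, coefficient = 2
x_2 = 0.5000, f(x_2) = 0.824361, coefficient = 2
x_3 = 0.7500, f(x_3) = 1.587750, coefficient = 2
x_4 = 1.0000, f(x_4) = 2.718282, coefficient = 2
x_5 = 1.2500, f(x_5) = 4.362929, coefficient = 1

I ≈ (0.250000/2) × 15.265726 = 1.908216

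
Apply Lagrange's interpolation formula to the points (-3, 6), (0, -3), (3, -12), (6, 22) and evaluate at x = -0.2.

Lagrange interpolation formula:
P(x) = Σ yᵢ × Lᵢ(x)
where Lᵢ(x) = Π_{j≠i} (x - xⱼ)/(xᵢ - xⱼ)

L_0(-0.2) = (-0.2 - 0)/(-3 - 0) × (-0.2 - 3)/(-3 - 3) × (-0.2 - 6)/(-3 - 6) = 0.024494
L_1(-0.2) = (-0.2 - (-3))/(0 - (-3)) × (-0.2 - 3)/(0 - 3) × (-0.2 - 6)/(0 - 6) = 1.028741
L_2(-0.2) = (-0.2 - (-3))/(3 - (-3)) × (-0.2 - 0)/(3 - 0) × (-0.2 - 6)/(3 - 6) = -0.064296
L_3(-0.2) = (-0.2 - (-3))/(6 - (-3)) × (-0.2 - 0)/(6 - 0) × (-0.2 - 3)/(6 - 3) = 0.011062

P(-0.2) = 6×L_0(-0.2) + (-3)×L_1(-0.2) + (-12)×L_2(-0.2) + 22×L_3(-0.2)
P(-0.2) = -1.924346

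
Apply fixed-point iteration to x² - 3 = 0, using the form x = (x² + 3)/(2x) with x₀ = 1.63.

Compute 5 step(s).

Equation: x² - 3 = 0
Fixed-point form: x = (x² + 3)/(2x)
x₀ = 1.63

x_1 = g(1.630000) = 1.735245
x_2 = g(1.735245) = 1.732054
x_3 = g(1.732054) = 1.732051
x_4 = g(1.732051) = 1.732051
x_5 = g(1.732051) = 1.732051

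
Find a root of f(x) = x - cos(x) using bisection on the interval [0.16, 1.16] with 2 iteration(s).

f(x) = x - cos(x)
Initial interval: [0.16, 1.16]

Iteration 1:
  c_1 = (0.160000 + 1.160000)/2 = 0.660000
  f(c_1) = f(0.660000) = -0.129992
  f(a) × f(c) ≥ 0, new interval: [0.660000, 1.160000]
Iteration 2:
  c_2 = (0.660000 + 1.160000)/2 = 0.910000
  f(c_2) = f(0.910000) = 0.296254
  f(a) × f(c) < 0, new interval: [0.660000, 0.910000]

After 2 iteration(s), the approximation is c_2 = 0.910000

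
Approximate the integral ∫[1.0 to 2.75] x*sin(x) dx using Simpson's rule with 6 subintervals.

f(x) = x*sin(x)
a = 1.0, b = 2.75, n = 6
h = (b - a)/n = 0.291667

Simpson's rule: (h/3)[f(x₀) + 4f(x₁) + 2f(x₂) + ... + f(xₙ)]

x_0 = 1.0000, f(x_0) = 0.841471, coefficient = 1
x_1 = 1.2917, f(x_1) = 1.241673, coefficient = 4
x_2 = 1.5833, f(x_2) = 1.583209, coefficient = 2
x_3 = 1.8750, f(x_3) = 1.788911, coefficient = 4
x_4 = 2.1667, f(x_4) = 1.793264, coefficient = 2
x_5 = 2.4583, f(x_5) = 1.552005, coefficient = 4
x_6 = 2.7500, f(x_6) = 1.049568, coefficient = 1

I ≈ (0.291667/3) × 26.974342 = 2.622505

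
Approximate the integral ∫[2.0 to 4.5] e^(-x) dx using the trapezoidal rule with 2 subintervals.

f(x) = e^(-x)
a = 2.0, b = 4.5, n = 2
h = (b - a)/n = 1.250000

Trapezoidal rule: (h/2)[f(x₀) + 2f(x₁) + 2f(x₂) + ... + f(xₙ)]

x_0 = 2.0000, f(x_0) = 0.135335, coefficient = 1
x_1 = 3.2500, f(x_1) = 0.038774, coefficient = 2
x_2 = 4.5000, f(x_2) = 0.011109, coefficient = 1

I ≈ (1.250000/2) × 0.223993 = 0.139995
Exact value: 0.124226
Error: 0.015769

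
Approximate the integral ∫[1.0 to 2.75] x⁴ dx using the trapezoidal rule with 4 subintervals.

f(x) = x⁴
a = 1.0, b = 2.75, n = 4
h = (b - a)/n = 0.437500

Trapezoidal rule: (h/2)[f(x₀) + 2f(x₁) + 2f(x₂) + ... + f(xₙ)]

x_0 = 1.0000, f(x_0) = 1.000000, coefficient = 1
x_1 = 1.4375, f(x_1) = 4.270035, coefficient = 2
x_2 = 1.8750, f(x_2) = 12.359619, coefficient = 2
x_3 = 2.3125, f(x_3) = 28.597427, coefficient = 2
x_4 = 2.7500, f(x_4) = 57.191406, coefficient = 1

I ≈ (0.437500/2) × 148.645569 = 32.516218
Exact value: 31.255273
Error: 1.260945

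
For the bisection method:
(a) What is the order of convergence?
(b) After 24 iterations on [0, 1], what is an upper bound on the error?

(a) Bisection has linear (order 1) convergence; the error is halved each step.

(b) Error bound = (b-a)/2^n = (1 - 0)/2^{24}
    = 1/2^{24}

(a) 1 (linear); (b) error ≤ 5.96e-08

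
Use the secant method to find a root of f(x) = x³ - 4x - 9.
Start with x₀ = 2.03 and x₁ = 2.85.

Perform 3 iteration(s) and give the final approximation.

f(x) = x³ - 4x - 9
x₀ = 2.03, x₁ = 2.85

Secant formula: x_{n+1} = x_n - f(x_n)(x_n - x_{n-1})/(f(x_n) - f(x_{n-1}))

Iteration 1:
  f(2.030000) = -8.754573
  f(2.850000) = 2.749125
  x_2 = 2.850000 - 2.749125×(2.850000 - 2.030000)/(2.749125 - (-8.754573))
       = 2.654038
Iteration 2:
  f(2.850000) = 2.749125
  f(2.654038) = -0.921319
  x_3 = 2.654038 - (-0.921319)×(2.654038 - 2.850000)/(-0.921319 - 2.749125)
       = 2.703227
Iteration 3:
  f(2.654038) = -0.921319
  f(2.703227) = -0.059253
  x_4 = 2.703227 - (-0.059253)×(2.703227 - 2.654038)/(-0.059253 - (-0.921319))
       = 2.706608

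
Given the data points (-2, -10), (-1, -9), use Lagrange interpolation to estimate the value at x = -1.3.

Lagrange interpolation formula:
P(x) = Σ yᵢ × Lᵢ(x)
where Lᵢ(x) = Π_{j≠i} (x - xⱼ)/(xᵢ - xⱼ)

L_0(-1.3) = (-1.3 - (-1))/(-2 - (-1)) = 0.300000
L_1(-1.3) = (-1.3 - (-2))/(-1 - (-2)) = 0.700000

P(-1.3) = (-10)×L_0(-1.3) + (-9)×L_1(-1.3)
P(-1.3) = -9.300000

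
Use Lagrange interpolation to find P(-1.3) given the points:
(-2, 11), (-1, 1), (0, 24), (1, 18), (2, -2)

Lagrange interpolation formula:
P(x) = Σ yᵢ × Lᵢ(x)
where Lᵢ(x) = Π_{j≠i} (x - xⱼ)/(xᵢ - xⱼ)

L_0(-1.3) = (-1.3 - (-1))/(-2 - (-1)) × (-1.3 - 0)/(-2 - 0) × (-1.3 - 1)/(-2 - 1) × (-1.3 - 2)/(-2 - 2) = 0.123338
L_1(-1.3) = (-1.3 - (-2))/(-1 - (-2)) × (-1.3 - 0)/(-1 - 0) × (-1.3 - 1)/(-1 - 1) × (-1.3 - 2)/(-1 - 2) = 1.151150
L_2(-1.3) = (-1.3 - (-2))/(0 - (-2)) × (-1.3 - (-1))/(0 - (-1)) × (-1.3 - 1)/(0 - 1) × (-1.3 - 2)/(0 - 2) = -0.398475
L_3(-1.3) = (-1.3 - (-2))/(1 - (-2)) × (-1.3 - (-1))/(1 - (-1)) × (-1.3 - 0)/(1 - 0) × (-1.3 - 2)/(1 - 2) = 0.150150
L_4(-1.3) = (-1.3 - (-2))/(2 - (-2)) × (-1.3 - (-1))/(2 - (-1)) × (-1.3 - 0)/(2 - 0) × (-1.3 - 1)/(2 - 1) = -0.026163

P(-1.3) = 11×L_0(-1.3) + 1×L_1(-1.3) + 24×L_2(-1.3) + 18×L_3(-1.3) + (-2)×L_4(-1.3)
P(-1.3) = -4.300512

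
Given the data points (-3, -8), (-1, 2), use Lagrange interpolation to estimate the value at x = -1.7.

Lagrange interpolation formula:
P(x) = Σ yᵢ × Lᵢ(x)
where Lᵢ(x) = Π_{j≠i} (x - xⱼ)/(xᵢ - xⱼ)

L_0(-1.7) = (-1.7 - (-1))/(-3 - (-1)) = 0.350000
L_1(-1.7) = (-1.7 - (-3))/(-1 - (-3)) = 0.650000

P(-1.7) = (-8)×L_0(-1.7) + 2×L_1(-1.7)
P(-1.7) = -1.500000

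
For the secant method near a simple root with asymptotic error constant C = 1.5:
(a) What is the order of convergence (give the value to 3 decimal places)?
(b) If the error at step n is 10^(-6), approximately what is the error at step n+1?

(a) Secant method has superlinear convergence with order φ = (1+√5)/2 ≈ 1.618.
    This means |e_{n+1}| ≈ C|e_n|^1.618.

(b) With |e_n| = 10^(-6) and C = 1.5:
    |e_{n+1}| ≈ 1.5 × (10^(-6))^1.618 = 1.5 × 10^(-9.71)

(a) ≈ 1.618 (golden ratio); (b) |e_{n+1}| ≈ 2.937e-10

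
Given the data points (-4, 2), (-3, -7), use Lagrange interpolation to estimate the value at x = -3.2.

Lagrange interpolation formula:
P(x) = Σ yᵢ × Lᵢ(x)
where Lᵢ(x) = Π_{j≠i} (x - xⱼ)/(xᵢ - xⱼ)

L_0(-3.2) = (-3.2 - (-3))/(-4 - (-3)) = 0.200000
L_1(-3.2) = (-3.2 - (-4))/(-3 - (-4)) = 0.800000

P(-3.2) = 2×L_0(-3.2) + (-7)×L_1(-3.2)
P(-3.2) = -5.200000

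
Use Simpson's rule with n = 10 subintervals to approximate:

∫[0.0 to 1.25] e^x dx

f(x) = e^x
a = 0.0, b = 1.25, n = 10
h = (b - a)/n = 0.125000

Simpson's rule: (h/3)[f(x₀) + 4f(x₁) + 2f(x₂) + ... + f(xₙ)]

x_0 = 0.0000, f(x_0) = 1.000000, coefficient = 1
x_1 = 0.1250, f(x_1) = 1.133148, coefficient = 4
x_2 = 0.2500, f(x_2) = 1.284025, coefficient = 2
x_3 = 0.3750, f(x_3) = 1.454991, coefficient = 4
x_4 = 0.5000, f(x_4) = 1.648721, coefficient = 2
x_5 = 0.6250, f(x_5) = 1.868246, coefficient = 4
x_6 = 0.7500, f(x_6) = 2.117000, coefficient = 2
x_7 = 0.8750, f(x_7) = 2.398875, coefficient = 4
x_8 = 1.0000, f(x_8) = 2.718282, coefficient = 2
x_9 = 1.1250, f(x_9) = 3.080217, coefficient = 4
x_10 = 1.2500, f(x_10) = 3.490343, coefficient = 1

I ≈ (0.125000/3) × 59.768312 = 2.490346
Exact value: 2.490343
Error: 0.000003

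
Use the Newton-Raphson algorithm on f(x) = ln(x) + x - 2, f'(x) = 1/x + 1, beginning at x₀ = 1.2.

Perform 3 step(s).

f(x) = ln(x) + x - 2
f'(x) = 1/x + 1
x₀ = 1.2

Newton-Raphson formula: x_{n+1} = x_n - f(x_n)/f'(x_n)

Iteration 1:
  f(1.200000) = -0.617678
  f'(1.200000) = 1.833333
  x_1 = 1.200000 - (-0.617678)/1.833333 = 1.536916
Iteration 2:
  f(1.536916) = -0.033307
  f'(1.536916) = 1.650654
  x_2 = 1.536916 - (-0.033307)/1.650654 = 1.557094
Iteration 3:
  f(1.557094) = -0.000085
  f'(1.557094) = 1.642222
  x_3 = 1.557094 - (-0.000085)/1.642222 = 1.557146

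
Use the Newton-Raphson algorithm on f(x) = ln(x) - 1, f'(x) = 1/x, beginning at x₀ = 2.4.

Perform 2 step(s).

f(x) = ln(x) - 1
f'(x) = 1/x
x₀ = 2.4

Newton-Raphson formula: x_{n+1} = x_n - f(x_n)/f'(x_n)

Iteration 1:
  f(2.400000) = -0.124531
  f'(2.400000) = 0.416667
  x_1 = 2.400000 - (-0.124531)/0.416667 = 2.698875
Iteration 2:
  f(2.698875) = -0.007165
  f'(2.698875) = 0.370525
  x_2 = 2.698875 - (-0.007165)/0.370525 = 2.718212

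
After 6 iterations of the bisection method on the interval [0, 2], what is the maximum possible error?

Bisection error bound: |error| ≤ (b-a)/2^n
|error| ≤ (2 - 0)/2^6 = 2/2^6
|error| ≤ 0.0312500000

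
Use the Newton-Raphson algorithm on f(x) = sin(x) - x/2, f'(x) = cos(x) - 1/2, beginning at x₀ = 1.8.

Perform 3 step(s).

f(x) = sin(x) - x/2
f'(x) = cos(x) - 1/2
x₀ = 1.8

Newton-Raphson formula: x_{n+1} = x_n - f(x_n)/f'(x_n)

Iteration 1:
  f(1.800000) = 0.073848
  f'(1.800000) = -0.727202
  x_1 = 1.800000 - 0.073848/(-0.727202) = 1.901550
Iteration 2:
  f(1.901550) = -0.004977
  f'(1.901550) = -0.824756
  x_2 = 1.901550 - (-0.004977)/(-0.824756) = 1.895515
Iteration 3:
  f(1.895515) = -0.000017
  f'(1.895515) = -0.819042
  x_3 = 1.895515 - (-0.000017)/(-0.819042) = 1.895494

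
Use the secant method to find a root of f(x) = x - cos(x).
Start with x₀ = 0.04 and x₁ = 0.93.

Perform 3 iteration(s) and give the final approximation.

f(x) = x - cos(x)
x₀ = 0.04, x₁ = 0.93

Secant formula: x_{n+1} = x_n - f(x_n)(x_n - x_{n-1})/(f(x_n) - f(x_{n-1}))

Iteration 1:
  f(0.040000) = -0.959200
  f(0.930000) = 0.332166
  x_2 = 0.930000 - 0.332166×(0.930000 - 0.040000)/(0.332166 - (-0.959200))
       = 0.701074
Iteration 2:
  f(0.930000) = 0.332166
  f(0.701074) = -0.063076
  x_3 = 0.701074 - (-0.063076)×(0.701074 - 0.930000)/(-0.063076 - 0.332166)
       = 0.737608
Iteration 3:
  f(0.701074) = -0.063076
  f(0.737608) = -0.002472
  x_4 = 0.737608 - (-0.002472)×(0.737608 - 0.701074)/(-0.002472 - (-0.063076))
       = 0.739098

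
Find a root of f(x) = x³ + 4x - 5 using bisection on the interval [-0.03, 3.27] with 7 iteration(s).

f(x) = x³ + 4x - 5
Initial interval: [-0.03, 3.27]

Iteration 1:
  c_1 = (-0.030000 + 3.270000)/2 = 1.620000
  f(c_1) = f(1.620000) = 5.731528
  f(a) × f(c) < 0, new interval: [-0.030000, 1.620000]
Iteration 2:
  c_2 = (-0.030000 + 1.620000)/2 = 0.795000
  f(c_2) = f(0.795000) = -1.317540
  f(a) × f(c) ≥ 0, new interval: [0.795000, 1.620000]
Iteration 3:
  c_3 = (0.795000 + 1.620000)/2 = 1.207500
  f(c_3) = f(1.207500) = 1.590603
  f(a) × f(c) < 0, new interval: [0.795000, 1.207500]
Iteration 4:
  c_4 = (0.795000 + 1.207500)/2 = 1.001250
  f(c_4) = f(1.001250) = 0.008755
  f(a) × f(c) < 0, new interval: [0.795000, 1.001250]
Iteration 5:
  c_5 = (0.795000 + 1.001250)/2 = 0.898125
  f(c_5) = f(0.898125) = -0.683047
  f(a) × f(c) ≥ 0, new interval: [0.898125, 1.001250]
Iteration 6:
  c_6 = (0.898125 + 1.001250)/2 = 0.949688
  f(c_6) = f(0.949688) = -0.344721
  f(a) × f(c) ≥ 0, new interval: [0.949688, 1.001250]
Iteration 7:
  c_7 = (0.949688 + 1.001250)/2 = 0.975469
  f(c_7) = f(0.975469) = -0.169928
  f(a) × f(c) ≥ 0, new interval: [0.975469, 1.001250]

After 7 iteration(s), the approximation is c_7 = 0.975469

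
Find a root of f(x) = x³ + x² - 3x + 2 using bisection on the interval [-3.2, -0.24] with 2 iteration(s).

f(x) = x³ + x² - 3x + 2
Initial interval: [-3.2, -0.24]

Iteration 1:
  c_1 = (-3.200000 + (-0.240000))/2 = -1.720000
  f(c_1) = f(-1.720000) = 5.029952
  f(a) × f(c) < 0, new interval: [-3.200000, -1.720000]
Iteration 2:
  c_2 = (-3.200000 + (-1.720000))/2 = -2.460000
  f(c_2) = f(-2.460000) = 0.544664
  f(a) × f(c) < 0, new interval: [-3.200000, -2.460000]

After 2 iteration(s), the approximation is c_2 = -2.460000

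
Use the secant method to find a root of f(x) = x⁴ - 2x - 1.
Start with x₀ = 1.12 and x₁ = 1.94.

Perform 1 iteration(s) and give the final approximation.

f(x) = x⁴ - 2x - 1
x₀ = 1.12, x₁ = 1.94

Secant formula: x_{n+1} = x_n - f(x_n)(x_n - x_{n-1})/(f(x_n) - f(x_{n-1}))

Iteration 1:
  f(1.120000) = -1.666481
  f(1.940000) = 9.284685
  x_2 = 1.940000 - 9.284685×(1.940000 - 1.120000)/(9.284685 - (-1.666481))
       = 1.244783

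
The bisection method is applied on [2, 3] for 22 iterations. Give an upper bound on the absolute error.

Bisection error bound: |error| ≤ (b-a)/2^n
|error| ≤ (3 - 2)/2^22 = 1/2^22
|error| ≤ 0.0000002384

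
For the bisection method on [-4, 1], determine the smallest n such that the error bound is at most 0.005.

We need (b-a)/2^n ≤ 0.005
(1 - (-4))/2^n ≤ 0.005
5/2^n ≤ 0.005
2^n ≥ 1000
n ≥ log₂(1000) = 9.97
n ≥ 10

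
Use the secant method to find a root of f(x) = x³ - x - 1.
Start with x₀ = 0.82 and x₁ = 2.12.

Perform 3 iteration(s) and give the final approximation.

f(x) = x³ - x - 1
x₀ = 0.82, x₁ = 2.12

Secant formula: x_{n+1} = x_n - f(x_n)(x_n - x_{n-1})/(f(x_n) - f(x_{n-1}))

Iteration 1:
  f(0.820000) = -1.268632
  f(2.120000) = 6.408128
  x_2 = 2.120000 - 6.408128×(2.120000 - 0.820000)/(6.408128 - (-1.268632))
       = 1.034833
Iteration 2:
  f(2.120000) = 6.408128
  f(1.034833) = -0.926652
  x_3 = 1.034833 - (-0.926652)×(1.034833 - 2.120000)/(-0.926652 - 6.408128)
       = 1.171929
Iteration 3:
  f(1.034833) = -0.926652
  f(1.171929) = -0.562380
  x_4 = 1.171929 - (-0.562380)×(1.171929 - 1.034833)/(-0.562380 - (-0.926652))
       = 1.383585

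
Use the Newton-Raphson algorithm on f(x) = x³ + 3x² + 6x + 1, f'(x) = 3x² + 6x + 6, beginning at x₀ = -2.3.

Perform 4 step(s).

f(x) = x³ + 3x² + 6x + 1
f'(x) = 3x² + 6x + 6
x₀ = -2.3

Newton-Raphson formula: x_{n+1} = x_n - f(x_n)/f'(x_n)

Iteration 1:
  f(-2.300000) = -9.097000
  f'(-2.300000) = 8.070000
  x_1 = -2.300000 - (-9.097000)/8.070000 = -1.172739
Iteration 2:
  f(-1.172739) = -3.523370
  f'(-1.172739) = 3.089516
  x_2 = -1.172739 - (-3.523370)/3.089516 = -0.032311
Iteration 3:
  f(-0.032311) = 0.809234
  f'(-0.032311) = 5.809268
  x_3 = -0.032311 - 0.809234/5.809268 = -0.171611
Iteration 4:
  f(-0.171611) = 0.053630
  f'(-0.171611) = 5.058684
  x_4 = -0.171611 - 0.053630/5.058684 = -0.182213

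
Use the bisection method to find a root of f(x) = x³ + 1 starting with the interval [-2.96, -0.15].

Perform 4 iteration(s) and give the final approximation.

f(x) = x³ + 1
Initial interval: [-2.96, -0.15]

Iteration 1:
  c_1 = (-2.960000 + (-0.150000))/2 = -1.555000
  f(c_1) = f(-1.555000) = -2.760029
  f(a) × f(c) ≥ 0, new interval: [-1.555000, -0.150000]
Iteration 2:
  c_2 = (-1.555000 + (-0.150000))/2 = -0.852500
  f(c_2) = f(-0.852500) = 0.380440
  f(a) × f(c) < 0, new interval: [-1.555000, -0.852500]
Iteration 3:
  c_3 = (-1.555000 + (-0.852500))/2 = -1.203750
  f(c_3) = f(-1.203750) = -0.744251
  f(a) × f(c) ≥ 0, new interval: [-1.203750, -0.852500]
Iteration 4:
  c_4 = (-1.203750 + (-0.852500))/2 = -1.028125
  f(c_4) = f(-1.028125) = -0.086770
  f(a) × f(c) ≥ 0, new interval: [-1.028125, -0.852500]

After 4 iteration(s), the approximation is c_4 = -1.028125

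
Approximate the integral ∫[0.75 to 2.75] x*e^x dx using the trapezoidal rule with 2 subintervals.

f(x) = x*e^x
a = 0.75, b = 2.75, n = 2
h = (b - a)/n = 1.000000

Trapezoidal rule: (h/2)[f(x₀) + 2f(x₁) + 2f(x₂) + ... + f(xₙ)]

x_0 = 0.7500, f(x_0) = 1.587750, coefficient = 1
x_1 = 1.7500, f(x_1) = 10.070555, coefficient = 2
x_2 = 2.7500, f(x_2) = 43.017238, coefficient = 1

I ≈ (1.000000/2) × 64.746097 = 32.373049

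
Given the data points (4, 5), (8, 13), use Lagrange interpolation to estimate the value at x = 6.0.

Lagrange interpolation formula:
P(x) = Σ yᵢ × Lᵢ(x)
where Lᵢ(x) = Π_{j≠i} (x - xⱼ)/(xᵢ - xⱼ)

L_0(6.0) = (6.0 - 8)/(4 - 8) = 0.500000
L_1(6.0) = (6.0 - 4)/(8 - 4) = 0.500000

P(6.0) = 5×L_0(6.0) + 13×L_1(6.0)
P(6.0) = 9.000000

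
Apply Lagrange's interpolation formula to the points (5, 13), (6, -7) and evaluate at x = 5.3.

Lagrange interpolation formula:
P(x) = Σ yᵢ × Lᵢ(x)
where Lᵢ(x) = Π_{j≠i} (x - xⱼ)/(xᵢ - xⱼ)

L_0(5.3) = (5.3 - 6)/(5 - 6) = 0.700000
L_1(5.3) = (5.3 - 5)/(6 - 5) = 0.300000

P(5.3) = 13×L_0(5.3) + (-7)×L_1(5.3)
P(5.3) = 7.000000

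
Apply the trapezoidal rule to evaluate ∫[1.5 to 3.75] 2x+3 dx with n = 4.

f(x) = 2x+3
a = 1.5, b = 3.75, n = 4
h = (b - a)/n = 0.562500

Trapezoidal rule: (h/2)[f(x₀) + 2f(x₁) + 2f(x₂) + ... + f(xₙ)]

x_0 = 1.5000, f(x_0) = 6.000000, coefficient = 1
x_1 = 2.0625, f(x_1) = 7.125000, coefficient = 2
x_2 = 2.6250, f(x_2) = 8.250000, coefficient = 2
x_3 = 3.1875, f(x_3) = 9.375000, coefficient = 2
x_4 = 3.7500, f(x_4) = 10.500000, coefficient = 1

I ≈ (0.562500/2) × 66.000000 = 18.562500
Exact value: 18.562500
Error: 0.000000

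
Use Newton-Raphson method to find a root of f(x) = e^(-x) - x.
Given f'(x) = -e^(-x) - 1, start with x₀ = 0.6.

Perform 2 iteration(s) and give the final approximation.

f(x) = e^(-x) - x
f'(x) = -e^(-x) - 1
x₀ = 0.6

Newton-Raphson formula: x_{n+1} = x_n - f(x_n)/f'(x_n)

Iteration 1:
  f(0.600000) = -0.051188
  f'(0.600000) = -1.548812
  x_1 = 0.600000 - (-0.051188)/(-1.548812) = 0.566950
Iteration 2:
  f(0.566950) = 0.000303
  f'(0.566950) = -1.567253
  x_2 = 0.566950 - 0.000303/(-1.567253) = 0.567143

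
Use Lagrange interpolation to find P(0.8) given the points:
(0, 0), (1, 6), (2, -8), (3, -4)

Lagrange interpolation formula:
P(x) = Σ yᵢ × Lᵢ(x)
where Lᵢ(x) = Π_{j≠i} (x - xⱼ)/(xᵢ - xⱼ)

L_0(0.8) = (0.8 - 1)/(0 - 1) × (0.8 - 2)/(0 - 2) × (0.8 - 3)/(0 - 3) = 0.088000
L_1(0.8) = (0.8 - 0)/(1 - 0) × (0.8 - 2)/(1 - 2) × (0.8 - 3)/(1 - 3) = 1.056000
L_2(0.8) = (0.8 - 0)/(2 - 0) × (0.8 - 1)/(2 - 1) × (0.8 - 3)/(2 - 3) = -0.176000
L_3(0.8) = (0.8 - 0)/(3 - 0) × (0.8 - 1)/(3 - 1) × (0.8 - 2)/(3 - 2) = 0.032000

P(0.8) = 0×L_0(0.8) + 6×L_1(0.8) + (-8)×L_2(0.8) + (-4)×L_3(0.8)
P(0.8) = 7.616000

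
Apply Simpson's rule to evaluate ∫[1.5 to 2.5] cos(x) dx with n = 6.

f(x) = cos(x)
a = 1.5, b = 2.5, n = 6
h = (b - a)/n = 0.166667

Simpson's rule: (h/3)[f(x₀) + 4f(x₁) + 2f(x₂) + ... + f(xₙ)]

x_0 = 1.5000, f(x_0) = 0.070737, coefficient = 1
x_1 = 1.6667, f(x_1) = -0.095724, coefficient = 4
x_2 = 1.8333, f(x_2) = -0.259531, coefficient = 2
x_3 = 2.0000, f(x_3) = -0.416147, coefficient = 4
x_4 = 2.1667, f(x_4) = -0.561229, coefficient = 2
x_5 = 2.3333, f(x_5) = -0.690758, coefficient = 4
x_6 = 2.5000, f(x_6) = -0.801144, coefficient = 1

I ≈ (0.166667/3) × -7.182442 = -0.399025
Exact value: -0.399023
Error: 0.000002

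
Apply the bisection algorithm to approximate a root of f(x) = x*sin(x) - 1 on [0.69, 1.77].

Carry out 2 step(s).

f(x) = x*sin(x) - 1
Initial interval: [0.69, 1.77]

Iteration 1:
  c_1 = (0.690000 + 1.770000)/2 = 1.230000
  f(c_1) = f(1.230000) = 0.159261
  f(a) × f(c) < 0, new interval: [0.690000, 1.230000]
Iteration 2:
  c_2 = (0.690000 + 1.230000)/2 = 0.960000
  f(c_2) = f(0.960000) = -0.213576
  f(a) × f(c) ≥ 0, new interval: [0.960000, 1.230000]

After 2 iteration(s), the approximation is c_2 = 0.960000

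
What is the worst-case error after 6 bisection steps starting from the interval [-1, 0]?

Bisection error bound: |error| ≤ (b-a)/2^n
|error| ≤ (0 - (-1))/2^6 = 1/2^6
|error| ≤ 0.0156250000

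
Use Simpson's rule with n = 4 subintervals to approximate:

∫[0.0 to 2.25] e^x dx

f(x) = e^x
a = 0.0, b = 2.25, n = 4
h = (b - a)/n = 0.562500

Simpson's rule: (h/3)[f(x₀) + 4f(x₁) + 2f(x₂) + ... + f(xₙ)]

x_0 = 0.0000, f(x_0) = 1.000000, coefficient = 1
x_1 = 0.5625, f(x_1) = 1.755055, coefficient = 4
x_2 = 1.1250, f(x_2) = 3.080217, coefficient = 2
x_3 = 1.6875, f(x_3) = 5.405949, coefficient = 4
x_4 = 2.2500, f(x_4) = 9.487736, coefficient = 1

I ≈ (0.562500/3) × 45.292184 = 8.492284
Exact value: 8.487736
Error: 0.004549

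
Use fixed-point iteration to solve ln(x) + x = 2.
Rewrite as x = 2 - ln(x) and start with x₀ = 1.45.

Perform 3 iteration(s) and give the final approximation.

Equation: ln(x) + x = 2
Fixed-point form: x = 2 - ln(x)
x₀ = 1.45

x_1 = g(1.450000) = 1.628436
x_2 = g(1.628436) = 1.512380
x_3 = g(1.512380) = 1.586316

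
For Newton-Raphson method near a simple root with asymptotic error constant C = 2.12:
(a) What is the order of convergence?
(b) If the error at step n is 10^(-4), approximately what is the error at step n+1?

(a) Newton-Raphson has quadratic (order 2) convergence near simple roots.
    This means |e_{n+1}| ≈ C|e_n|².

(b) With |e_n| = 10^(-4) and C = 2.12:
    |e_{n+1}| ≈ 2.12 × (10^(-4))² = 2.12 × 10^(-8)

(a) 2 (quadratic); (b) |e_{n+1}| ≈ 2.120e-08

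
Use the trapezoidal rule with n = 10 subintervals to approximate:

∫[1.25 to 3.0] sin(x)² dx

f(x) = sin(x)²
a = 1.25, b = 3.0, n = 10
h = (b - a)/n = 0.175000

Trapezoidal rule: (h/2)[f(x₀) + 2f(x₁) + 2f(x₂) + ... + f(xₙ)]

x_0 = 1.2500, f(x_0) = 0.900572, coefficient = 1
x_1 = 1.4250, f(x_1) = 0.978894, coefficient = 2
x_2 = 1.6000, f(x_2) = 0.999147, coefficient = 2
x_3 = 1.7750, f(x_3) = 0.958877, coefficient = 2
x_4 = 1.9500, f(x_4) = 0.862966, coefficient = 2
x_5 = 2.1250, f(x_5) = 0.723044, coefficient = 2
x_6 = 2.3000, f(x_6) = 0.556076, coefficient = 2
x_7 = 2.4750, f(x_7) = 0.382309, coefficient = 2
x_8 = 2.6500, f(x_8) = 0.222813, coefficient = 2
x_9 = 2.8250, f(x_9) = 0.096927, coefficient = 2
x_10 = 3.0000, f(x_10) = 0.019915, coefficient = 1

I ≈ (0.175000/2) × 12.482593 = 1.092227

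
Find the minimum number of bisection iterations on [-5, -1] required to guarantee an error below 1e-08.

We need (b-a)/2^n ≤ 1e-08
(-1 - (-5))/2^n ≤ 1e-08
4/2^n ≤ 1e-08
2^n ≥ 400000000
n ≥ log₂(400000000) = 28.58
n ≥ 29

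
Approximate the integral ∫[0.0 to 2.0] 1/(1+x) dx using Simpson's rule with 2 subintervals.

f(x) = 1/(1+x)
a = 0.0, b = 2.0, n = 2
h = (b - a)/n = 1.000000

Simpson's rule: (h/3)[f(x₀) + 4f(x₁) + 2f(x₂) + ... + f(xₙ)]

x_0 = 0.0000, f(x_0) = 1.000000, coefficient = 1
x_1 = 1.0000, f(x_1) = 0.500000, coefficient = 4
x_2 = 2.0000, f(x_2) = 0.333333, coefficient = 1

I ≈ (1.000000/3) × 3.333333 = 1.111111
Exact value: 1.098612
Error: 0.012499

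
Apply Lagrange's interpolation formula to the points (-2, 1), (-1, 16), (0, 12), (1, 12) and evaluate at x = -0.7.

Lagrange interpolation formula:
P(x) = Σ yᵢ × Lᵢ(x)
where Lᵢ(x) = Π_{j≠i} (x - xⱼ)/(xᵢ - xⱼ)

L_0(-0.7) = (-0.7 - (-1))/(-2 - (-1)) × (-0.7 - 0)/(-2 - 0) × (-0.7 - 1)/(-2 - 1) = -0.059500
L_1(-0.7) = (-0.7 - (-2))/(-1 - (-2)) × (-0.7 - 0)/(-1 - 0) × (-0.7 - 1)/(-1 - 1) = 0.773500
L_2(-0.7) = (-0.7 - (-2))/(0 - (-2)) × (-0.7 - (-1))/(0 - (-1)) × (-0.7 - 1)/(0 - 1) = 0.331500
L_3(-0.7) = (-0.7 - (-2))/(1 - (-2)) × (-0.7 - (-1))/(1 - (-1)) × (-0.7 - 0)/(1 - 0) = -0.045500

P(-0.7) = 1×L_0(-0.7) + 16×L_1(-0.7) + 12×L_2(-0.7) + 12×L_3(-0.7)
P(-0.7) = 15.748500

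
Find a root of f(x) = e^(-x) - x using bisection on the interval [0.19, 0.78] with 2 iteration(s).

f(x) = e^(-x) - x
Initial interval: [0.19, 0.78]

Iteration 1:
  c_1 = (0.190000 + 0.780000)/2 = 0.485000
  f(c_1) = f(0.485000) = 0.130697
  f(a) × f(c) ≥ 0, new interval: [0.485000, 0.780000]
Iteration 2:
  c_2 = (0.485000 + 0.780000)/2 = 0.632500
  f(c_2) = f(0.632500) = -0.101238
  f(a) × f(c) < 0, new interval: [0.485000, 0.632500]

After 2 iteration(s), the approximation is c_2 = 0.632500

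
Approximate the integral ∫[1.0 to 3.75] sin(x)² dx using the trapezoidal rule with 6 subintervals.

f(x) = sin(x)²
a = 1.0, b = 3.75, n = 6
h = (b - a)/n = 0.458333

Trapezoidal rule: (h/2)[f(x₀) + 2f(x₁) + 2f(x₂) + ... + f(xₙ)]

x_0 = 1.0000, f(x_0) = 0.708073, coefficient = 1
x_1 = 1.4583, f(x_1) = 0.987405, coefficient = 2
x_2 = 1.9167, f(x_2) = 0.885068, coefficient = 2
x_3 = 2.3750, f(x_3) = 0.481199, coefficient = 2
x_4 = 2.8333, f(x_4) = 0.092052, coefficient = 2
x_5 = 3.2917, f(x_5) = 0.022354, coefficient = 2
x_6 = 3.7500, f(x_6) = 0.326682, coefficient = 1

I ≈ (0.458333/2) × 5.970912 = 1.368334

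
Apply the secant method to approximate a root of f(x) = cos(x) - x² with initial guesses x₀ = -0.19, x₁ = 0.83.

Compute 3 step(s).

f(x) = cos(x) - x²
x₀ = -0.19, x₁ = 0.83

Secant formula: x_{n+1} = x_n - f(x_n)(x_n - x_{n-1})/(f(x_n) - f(x_{n-1}))

Iteration 1:
  f(-0.190000) = 0.945904
  f(0.830000) = -0.014024
  x_2 = 0.830000 - (-0.014024)×(0.830000 - (-0.190000))/(-0.014024 - 0.945904)
       = 0.815098
Iteration 2:
  f(0.830000) = -0.014024
  f(0.815098) = 0.021412
  x_3 = 0.815098 - 0.021412×(0.815098 - 0.830000)/(0.021412 - (-0.014024))
       = 0.824102
Iteration 3:
  f(0.815098) = 0.021412
  f(0.824102) = 0.000071
  x_4 = 0.824102 - 0.000071×(0.824102 - 0.815098)/(0.000071 - 0.021412)
       = 0.824132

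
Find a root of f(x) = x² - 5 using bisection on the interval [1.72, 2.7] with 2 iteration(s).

f(x) = x² - 5
Initial interval: [1.72, 2.7]

Iteration 1:
  c_1 = (1.720000 + 2.700000)/2 = 2.210000
  f(c_1) = f(2.210000) = -0.115900
  f(a) × f(c) ≥ 0, new interval: [2.210000, 2.700000]
Iteration 2:
  c_2 = (2.210000 + 2.700000)/2 = 2.455000
  f(c_2) = f(2.455000) = 1.027025
  f(a) × f(c) < 0, new interval: [2.210000, 2.455000]

After 2 iteration(s), the approximation is c_2 = 2.455000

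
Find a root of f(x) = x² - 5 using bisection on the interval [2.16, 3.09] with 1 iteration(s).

f(x) = x² - 5
Initial interval: [2.16, 3.09]

Iteration 1:
  c_1 = (2.160000 + 3.090000)/2 = 2.625000
  f(c_1) = f(2.625000) = 1.890625
  f(a) × f(c) < 0, new interval: [2.160000, 2.625000]

After 1 iteration(s), the approximation is c_1 = 2.625000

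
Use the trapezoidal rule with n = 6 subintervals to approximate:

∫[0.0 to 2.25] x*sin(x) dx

f(x) = x*sin(x)
a = 0.0, b = 2.25, n = 6
h = (b - a)/n = 0.375000

Trapezoidal rule: (h/2)[f(x₀) + 2f(x₁) + 2f(x₂) + ... + f(xₙ)]

x_0 = 0.0000, f(x_0) = 0.000000, coefficient = 1
x_1 = 0.3750, f(x_1) = 0.137352, coefficient = 2
x_2 = 0.7500, f(x_2) = 0.511229, coefficient = 2
x_3 = 1.1250, f(x_3) = 1.015051, coefficient = 2
x_4 = 1.5000, f(x_4) = 1.496242, coefficient = 2
x_5 = 1.8750, f(x_5) = 1.788911, coefficient = 2
x_6 = 2.2500, f(x_6) = 1.750665, coefficient = 1

I ≈ (0.375000/2) × 11.648236 = 2.184044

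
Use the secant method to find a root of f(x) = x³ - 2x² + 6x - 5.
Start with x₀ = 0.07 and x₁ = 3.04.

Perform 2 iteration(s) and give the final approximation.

f(x) = x³ - 2x² + 6x - 5
x₀ = 0.07, x₁ = 3.04

Secant formula: x_{n+1} = x_n - f(x_n)(x_n - x_{n-1})/(f(x_n) - f(x_{n-1}))

Iteration 1:
  f(0.070000) = -4.589457
  f(3.040000) = 22.851264
  x_2 = 3.040000 - 22.851264×(3.040000 - 0.070000)/(22.851264 - (-4.589457))
       = 0.566732
Iteration 2:
  f(3.040000) = 22.851264
  f(0.566732) = -2.059952
  x_3 = 0.566732 - (-2.059952)×(0.566732 - 3.040000)/(-2.059952 - 22.851264)
       = 0.771251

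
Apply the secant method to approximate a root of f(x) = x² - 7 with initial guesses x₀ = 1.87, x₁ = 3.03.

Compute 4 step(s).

f(x) = x² - 7
x₀ = 1.87, x₁ = 3.03

Secant formula: x_{n+1} = x_n - f(x_n)(x_n - x_{n-1})/(f(x_n) - f(x_{n-1}))

Iteration 1:
  f(1.870000) = -3.503100
  f(3.030000) = 2.180900
  x_2 = 3.030000 - 2.180900×(3.030000 - 1.870000)/(2.180900 - (-3.503100))
       = 2.584918
Iteration 2:
  f(3.030000) = 2.180900
  f(2.584918) = -0.318197
  x_3 = 2.584918 - (-0.318197)×(2.584918 - 3.030000)/(-0.318197 - 2.180900)
       = 2.641588
Iteration 3:
  f(2.584918) = -0.318197
  f(2.641588) = -0.022011
  x_4 = 2.641588 - (-0.022011)×(2.641588 - 2.584918)/(-0.022011 - (-0.318197))
       = 2.645800
Iteration 4:
  f(2.641588) = -0.022011
  f(2.645800) = 0.000256
  x_5 = 2.645800 - 0.000256×(2.645800 - 2.641588)/(0.000256 - (-0.022011))
       = 2.645751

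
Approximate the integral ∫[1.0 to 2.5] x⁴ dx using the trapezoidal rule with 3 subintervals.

f(x) = x⁴
a = 1.0, b = 2.5, n = 3
h = (b - a)/n = 0.500000

Trapezoidal rule: (h/2)[f(x₀) + 2f(x₁) + 2f(x₂) + ... + f(xₙ)]

x_0 = 1.0000, f(x_0) = 1.000000, coefficient = 1
x_1 = 1.5000, f(x_1) = 5.062500, coefficient = 2
x_2 = 2.0000, f(x_2) = 16.000000, coefficient = 2
x_3 = 2.5000, f(x_3) = 39.062500, coefficient = 1

I ≈ (0.500000/2) × 82.187500 = 20.546875
Exact value: 19.331250
Error: 1.215625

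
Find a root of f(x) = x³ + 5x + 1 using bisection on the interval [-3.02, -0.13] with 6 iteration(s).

f(x) = x³ + 5x + 1
Initial interval: [-3.02, -0.13]

Iteration 1:
  c_1 = (-3.020000 + (-0.130000))/2 = -1.575000
  f(c_1) = f(-1.575000) = -10.781984
  f(a) × f(c) ≥ 0, new interval: [-1.575000, -0.130000]
Iteration 2:
  c_2 = (-1.575000 + (-0.130000))/2 = -0.852500
  f(c_2) = f(-0.852500) = -3.882060
  f(a) × f(c) ≥ 0, new interval: [-0.852500, -0.130000]
Iteration 3:
  c_3 = (-0.852500 + (-0.130000))/2 = -0.491250
  f(c_3) = f(-0.491250) = -1.574802
  f(a) × f(c) ≥ 0, new interval: [-0.491250, -0.130000]
Iteration 4:
  c_4 = (-0.491250 + (-0.130000))/2 = -0.310625
  f(c_4) = f(-0.310625) = -0.583097
  f(a) × f(c) ≥ 0, new interval: [-0.310625, -0.130000]
Iteration 5:
  c_5 = (-0.310625 + (-0.130000))/2 = -0.220313
  f(c_5) = f(-0.220313) = -0.112256
  f(a) × f(c) ≥ 0, new interval: [-0.220313, -0.130000]
Iteration 6:
  c_6 = (-0.220313 + (-0.130000))/2 = -0.175156
  f(c_6) = f(-0.175156) = 0.118845
  f(a) × f(c) < 0, new interval: [-0.220313, -0.175156]

After 6 iteration(s), the approximation is c_6 = -0.175156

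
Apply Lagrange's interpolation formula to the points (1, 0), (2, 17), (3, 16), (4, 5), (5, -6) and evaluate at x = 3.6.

Lagrange interpolation formula:
P(x) = Σ yᵢ × Lᵢ(x)
where Lᵢ(x) = Π_{j≠i} (x - xⱼ)/(xᵢ - xⱼ)

L_0(3.6) = (3.6 - 2)/(1 - 2) × (3.6 - 3)/(1 - 3) × (3.6 - 4)/(1 - 4) × (3.6 - 5)/(1 - 5) = 0.022400
L_1(3.6) = (3.6 - 1)/(2 - 1) × (3.6 - 3)/(2 - 3) × (3.6 - 4)/(2 - 4) × (3.6 - 5)/(2 - 5) = -0.145600
L_2(3.6) = (3.6 - 1)/(3 - 1) × (3.6 - 2)/(3 - 2) × (3.6 - 4)/(3 - 4) × (3.6 - 5)/(3 - 5) = 0.582400
L_3(3.6) = (3.6 - 1)/(4 - 1) × (3.6 - 2)/(4 - 2) × (3.6 - 3)/(4 - 3) × (3.6 - 5)/(4 - 5) = 0.582400
L_4(3.6) = (3.6 - 1)/(5 - 1) × (3.6 - 2)/(5 - 2) × (3.6 - 3)/(5 - 3) × (3.6 - 4)/(5 - 4) = -0.041600

P(3.6) = 0×L_0(3.6) + 17×L_1(3.6) + 16×L_2(3.6) + 5×L_3(3.6) + (-6)×L_4(3.6)
P(3.6) = 10.004800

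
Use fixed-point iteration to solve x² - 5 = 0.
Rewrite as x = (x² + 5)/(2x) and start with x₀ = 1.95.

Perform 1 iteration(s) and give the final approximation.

Equation: x² - 5 = 0
Fixed-point form: x = (x² + 5)/(2x)
x₀ = 1.95

x_1 = g(1.950000) = 2.257051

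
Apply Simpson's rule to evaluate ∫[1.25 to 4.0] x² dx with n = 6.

f(x) = x²
a = 1.25, b = 4.0, n = 6
h = (b - a)/n = 0.458333

Simpson's rule: (h/3)[f(x₀) + 4f(x₁) + 2f(x₂) + ... + f(xₙ)]

x_0 = 1.2500, f(x_0) = 1.562500, coefficient = 1
x_1 = 1.7083, f(x_1) = 2.918403, coefficient = 4
x_2 = 2.1667, f(x_2) = 4.694444, coefficient = 2
x_3 = 2.6250, f(x_3) = 6.890625, coefficient = 4
x_4 = 3.0833, f(x_4) = 9.506944, coefficient = 2
x_5 = 3.5417, f(x_5) = 12.543403, coefficient = 4
x_6 = 4.0000, f(x_6) = 16.000000, coefficient = 1

I ≈ (0.458333/3) × 135.375000 = 20.682292
Exact value: 20.682292
Error: 0.000000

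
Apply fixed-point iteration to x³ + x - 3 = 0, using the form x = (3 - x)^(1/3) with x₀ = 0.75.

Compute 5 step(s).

Equation: x³ + x - 3 = 0
Fixed-point form: x = (3 - x)^(1/3)
x₀ = 0.75

x_1 = g(0.750000) = 1.310371
x_2 = g(1.310371) = 1.191051
x_3 = g(1.191051) = 1.218453
x_4 = g(1.218453) = 1.212269
x_5 = g(1.212269) = 1.213670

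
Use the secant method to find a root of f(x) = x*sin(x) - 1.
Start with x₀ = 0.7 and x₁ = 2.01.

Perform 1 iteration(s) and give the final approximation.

f(x) = x*sin(x) - 1
x₀ = 0.7, x₁ = 2.01

Secant formula: x_{n+1} = x_n - f(x_n)(x_n - x_{n-1})/(f(x_n) - f(x_{n-1}))

Iteration 1:
  f(0.700000) = -0.549048
  f(2.010000) = 0.819232
  x_2 = 2.010000 - 0.819232×(2.010000 - 0.700000)/(0.819232 - (-0.549048))
       = 1.225662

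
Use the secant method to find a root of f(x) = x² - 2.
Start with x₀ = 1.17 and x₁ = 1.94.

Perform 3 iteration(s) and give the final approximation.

f(x) = x² - 2
x₀ = 1.17, x₁ = 1.94

Secant formula: x_{n+1} = x_n - f(x_n)(x_n - x_{n-1})/(f(x_n) - f(x_{n-1}))

Iteration 1:
  f(1.170000) = -0.631100
  f(1.940000) = 1.763600
  x_2 = 1.940000 - 1.763600×(1.940000 - 1.170000)/(1.763600 - (-0.631100))
       = 1.372926
Iteration 2:
  f(1.940000) = 1.763600
  f(1.372926) = -0.115074
  x_3 = 1.372926 - (-0.115074)×(1.372926 - 1.940000)/(-0.115074 - 1.763600)
       = 1.407661
Iteration 3:
  f(1.372926) = -0.115074
  f(1.407661) = -0.018491
  x_4 = 1.407661 - (-0.018491)×(1.407661 - 1.372926)/(-0.018491 - (-0.115074))
       = 1.414311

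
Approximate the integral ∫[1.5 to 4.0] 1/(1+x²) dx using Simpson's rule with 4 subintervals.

f(x) = 1/(1+x²)
a = 1.5, b = 4.0, n = 4
h = (b - a)/n = 0.625000

Simpson's rule: (h/3)[f(x₀) + 4f(x₁) + 2f(x₂) + ... + f(xₙ)]

x_0 = 1.5000, f(x_0) = 0.307692, coefficient = 1
x_1 = 2.1250, f(x_1) = 0.181303, coefficient = 4
x_2 = 2.7500, f(x_2) = 0.116788, coefficient = 2
x_3 = 3.3750, f(x_3) = 0.080706, coefficient = 4
x_4 = 4.0000, f(x_4) = 0.058824, coefficient = 1

I ≈ (0.625000/3) × 1.648130 = 0.343360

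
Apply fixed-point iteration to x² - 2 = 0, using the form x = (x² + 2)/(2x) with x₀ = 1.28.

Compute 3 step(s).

Equation: x² - 2 = 0
Fixed-point form: x = (x² + 2)/(2x)
x₀ = 1.28

x_1 = g(1.280000) = 1.421250
x_2 = g(1.421250) = 1.414231
x_3 = g(1.414231) = 1.414214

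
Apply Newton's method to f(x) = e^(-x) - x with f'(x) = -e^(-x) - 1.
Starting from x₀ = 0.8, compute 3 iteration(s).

f(x) = e^(-x) - x
f'(x) = -e^(-x) - 1
x₀ = 0.8

Newton-Raphson formula: x_{n+1} = x_n - f(x_n)/f'(x_n)

Iteration 1:
  f(0.800000) = -0.350671
  f'(0.800000) = -1.449329
  x_1 = 0.800000 - (-0.350671)/(-1.449329) = 0.558046
Iteration 2:
  f(0.558046) = 0.014280
  f'(0.558046) = -1.572326
  x_2 = 0.558046 - 0.014280/(-1.572326) = 0.567128
Iteration 3:
  f(0.567128) = 0.000024
  f'(0.567128) = -1.567152
  x_3 = 0.567128 - 0.000024/(-1.567152) = 0.567143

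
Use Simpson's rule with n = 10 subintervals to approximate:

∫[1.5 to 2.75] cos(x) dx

f(x) = cos(x)
a = 1.5, b = 2.75, n = 10
h = (b - a)/n = 0.125000

Simpson's rule: (h/3)[f(x₀) + 4f(x₁) + 2f(x₂) + ... + f(xₙ)]

x_0 = 1.5000, f(x_0) = 0.070737, coefficient = 1
x_1 = 1.6250, f(x_1) = -0.054177, coefficient = 4
x_2 = 1.7500, f(x_2) = -0.178246, coefficient = 2
x_3 = 1.8750, f(x_3) = -0.299534, coefficient = 4
x_4 = 2.0000, f(x_4) = -0.416147, coefficient = 2
x_5 = 2.1250, f(x_5) = -0.526266, coefficient = 4
x_6 = 2.2500, f(x_6) = -0.628174, coefficient = 2
x_7 = 2.3750, f(x_7) = -0.720278, coefficient = 4
x_8 = 2.5000, f(x_8) = -0.801144, coefficient = 2
x_9 = 2.6250, f(x_9) = -0.869507, coefficient = 4
x_10 = 2.7500, f(x_10) = -0.924302, coefficient = 1

I ≈ (0.125000/3) × -14.780036 = -0.615835
Exact value: -0.615834
Error: 0.000001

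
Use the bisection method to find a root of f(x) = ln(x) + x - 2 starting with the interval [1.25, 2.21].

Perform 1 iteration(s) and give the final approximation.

f(x) = ln(x) + x - 2
Initial interval: [1.25, 2.21]

Iteration 1:
  c_1 = (1.250000 + 2.210000)/2 = 1.730000
  f(c_1) = f(1.730000) = 0.278121
  f(a) × f(c) < 0, new interval: [1.250000, 1.730000]

After 1 iteration(s), the approximation is c_1 = 1.730000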